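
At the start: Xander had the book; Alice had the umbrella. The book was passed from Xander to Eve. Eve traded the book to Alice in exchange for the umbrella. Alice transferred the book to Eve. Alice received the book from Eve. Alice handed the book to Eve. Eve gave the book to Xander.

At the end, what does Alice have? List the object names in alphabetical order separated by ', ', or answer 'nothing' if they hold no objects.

Tracking all object holders:
Start: book:Xander, umbrella:Alice
Event 1 (give book: Xander -> Eve). State: book:Eve, umbrella:Alice
Event 2 (swap book<->umbrella: now book:Alice, umbrella:Eve). State: book:Alice, umbrella:Eve
Event 3 (give book: Alice -> Eve). State: book:Eve, umbrella:Eve
Event 4 (give book: Eve -> Alice). State: book:Alice, umbrella:Eve
Event 5 (give book: Alice -> Eve). State: book:Eve, umbrella:Eve
Event 6 (give book: Eve -> Xander). State: book:Xander, umbrella:Eve

Final state: book:Xander, umbrella:Eve
Alice holds: (nothing).

Answer: nothing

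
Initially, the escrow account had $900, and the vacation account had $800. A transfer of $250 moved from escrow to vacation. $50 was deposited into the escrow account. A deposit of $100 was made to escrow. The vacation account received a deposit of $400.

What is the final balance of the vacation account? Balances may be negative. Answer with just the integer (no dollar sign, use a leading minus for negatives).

Tracking account balances step by step:
Start: escrow=900, vacation=800
Event 1 (transfer 250 escrow -> vacation): escrow: 900 - 250 = 650, vacation: 800 + 250 = 1050. Balances: escrow=650, vacation=1050
Event 2 (deposit 50 to escrow): escrow: 650 + 50 = 700. Balances: escrow=700, vacation=1050
Event 3 (deposit 100 to escrow): escrow: 700 + 100 = 800. Balances: escrow=800, vacation=1050
Event 4 (deposit 400 to vacation): vacation: 1050 + 400 = 1450. Balances: escrow=800, vacation=1450

Final balance of vacation: 1450

Answer: 1450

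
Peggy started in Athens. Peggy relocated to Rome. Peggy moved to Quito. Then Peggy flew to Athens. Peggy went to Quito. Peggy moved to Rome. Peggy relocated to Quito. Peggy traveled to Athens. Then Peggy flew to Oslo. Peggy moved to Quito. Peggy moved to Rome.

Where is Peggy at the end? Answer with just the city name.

Answer: Rome

Derivation:
Tracking Peggy's location:
Start: Peggy is in Athens.
After move 1: Athens -> Rome. Peggy is in Rome.
After move 2: Rome -> Quito. Peggy is in Quito.
After move 3: Quito -> Athens. Peggy is in Athens.
After move 4: Athens -> Quito. Peggy is in Quito.
After move 5: Quito -> Rome. Peggy is in Rome.
After move 6: Rome -> Quito. Peggy is in Quito.
After move 7: Quito -> Athens. Peggy is in Athens.
After move 8: Athens -> Oslo. Peggy is in Oslo.
After move 9: Oslo -> Quito. Peggy is in Quito.
After move 10: Quito -> Rome. Peggy is in Rome.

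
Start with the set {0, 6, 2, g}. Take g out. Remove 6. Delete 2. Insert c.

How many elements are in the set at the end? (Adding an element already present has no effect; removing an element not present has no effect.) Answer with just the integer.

Tracking the set through each operation:
Start: {0, 2, 6, g}
Event 1 (remove g): removed. Set: {0, 2, 6}
Event 2 (remove 6): removed. Set: {0, 2}
Event 3 (remove 2): removed. Set: {0}
Event 4 (add c): added. Set: {0, c}

Final set: {0, c} (size 2)

Answer: 2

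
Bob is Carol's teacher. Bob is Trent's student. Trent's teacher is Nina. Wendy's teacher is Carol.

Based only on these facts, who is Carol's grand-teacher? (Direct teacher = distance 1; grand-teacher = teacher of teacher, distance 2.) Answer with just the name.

Answer: Trent

Derivation:
Reconstructing the teacher chain from the given facts:
  Nina -> Trent -> Bob -> Carol -> Wendy
(each arrow means 'teacher of the next')
Positions in the chain (0 = top):
  position of Nina: 0
  position of Trent: 1
  position of Bob: 2
  position of Carol: 3
  position of Wendy: 4

Carol is at position 3; the grand-teacher is 2 steps up the chain, i.e. position 1: Trent.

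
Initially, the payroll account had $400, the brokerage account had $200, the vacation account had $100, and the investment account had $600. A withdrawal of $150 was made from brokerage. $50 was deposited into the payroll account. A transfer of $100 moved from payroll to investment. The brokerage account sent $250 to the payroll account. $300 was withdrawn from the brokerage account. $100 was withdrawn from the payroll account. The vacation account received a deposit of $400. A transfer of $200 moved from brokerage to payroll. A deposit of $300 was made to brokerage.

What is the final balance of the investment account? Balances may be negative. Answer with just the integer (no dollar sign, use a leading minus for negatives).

Answer: 700

Derivation:
Tracking account balances step by step:
Start: payroll=400, brokerage=200, vacation=100, investment=600
Event 1 (withdraw 150 from brokerage): brokerage: 200 - 150 = 50. Balances: payroll=400, brokerage=50, vacation=100, investment=600
Event 2 (deposit 50 to payroll): payroll: 400 + 50 = 450. Balances: payroll=450, brokerage=50, vacation=100, investment=600
Event 3 (transfer 100 payroll -> investment): payroll: 450 - 100 = 350, investment: 600 + 100 = 700. Balances: payroll=350, brokerage=50, vacation=100, investment=700
Event 4 (transfer 250 brokerage -> payroll): brokerage: 50 - 250 = -200, payroll: 350 + 250 = 600. Balances: payroll=600, brokerage=-200, vacation=100, investment=700
Event 5 (withdraw 300 from brokerage): brokerage: -200 - 300 = -500. Balances: payroll=600, brokerage=-500, vacation=100, investment=700
Event 6 (withdraw 100 from payroll): payroll: 600 - 100 = 500. Balances: payroll=500, brokerage=-500, vacation=100, investment=700
Event 7 (deposit 400 to vacation): vacation: 100 + 400 = 500. Balances: payroll=500, brokerage=-500, vacation=500, investment=700
Event 8 (transfer 200 brokerage -> payroll): brokerage: -500 - 200 = -700, payroll: 500 + 200 = 700. Balances: payroll=700, brokerage=-700, vacation=500, investment=700
Event 9 (deposit 300 to brokerage): brokerage: -700 + 300 = -400. Balances: payroll=700, brokerage=-400, vacation=500, investment=700

Final balance of investment: 700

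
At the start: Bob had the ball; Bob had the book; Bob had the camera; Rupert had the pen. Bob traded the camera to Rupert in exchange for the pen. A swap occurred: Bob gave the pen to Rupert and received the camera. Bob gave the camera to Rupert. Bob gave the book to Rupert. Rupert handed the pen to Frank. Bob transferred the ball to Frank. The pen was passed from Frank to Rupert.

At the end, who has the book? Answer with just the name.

Answer: Rupert

Derivation:
Tracking all object holders:
Start: ball:Bob, book:Bob, camera:Bob, pen:Rupert
Event 1 (swap camera<->pen: now camera:Rupert, pen:Bob). State: ball:Bob, book:Bob, camera:Rupert, pen:Bob
Event 2 (swap pen<->camera: now pen:Rupert, camera:Bob). State: ball:Bob, book:Bob, camera:Bob, pen:Rupert
Event 3 (give camera: Bob -> Rupert). State: ball:Bob, book:Bob, camera:Rupert, pen:Rupert
Event 4 (give book: Bob -> Rupert). State: ball:Bob, book:Rupert, camera:Rupert, pen:Rupert
Event 5 (give pen: Rupert -> Frank). State: ball:Bob, book:Rupert, camera:Rupert, pen:Frank
Event 6 (give ball: Bob -> Frank). State: ball:Frank, book:Rupert, camera:Rupert, pen:Frank
Event 7 (give pen: Frank -> Rupert). State: ball:Frank, book:Rupert, camera:Rupert, pen:Rupert

Final state: ball:Frank, book:Rupert, camera:Rupert, pen:Rupert
The book is held by Rupert.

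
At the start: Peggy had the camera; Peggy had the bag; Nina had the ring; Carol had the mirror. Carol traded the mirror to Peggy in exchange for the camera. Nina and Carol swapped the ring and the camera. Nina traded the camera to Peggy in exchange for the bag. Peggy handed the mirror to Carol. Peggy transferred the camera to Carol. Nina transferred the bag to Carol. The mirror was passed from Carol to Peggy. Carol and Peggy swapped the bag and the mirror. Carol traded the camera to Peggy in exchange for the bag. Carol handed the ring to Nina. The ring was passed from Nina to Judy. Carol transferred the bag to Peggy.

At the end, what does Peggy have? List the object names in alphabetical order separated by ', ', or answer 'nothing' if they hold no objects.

Answer: bag, camera

Derivation:
Tracking all object holders:
Start: camera:Peggy, bag:Peggy, ring:Nina, mirror:Carol
Event 1 (swap mirror<->camera: now mirror:Peggy, camera:Carol). State: camera:Carol, bag:Peggy, ring:Nina, mirror:Peggy
Event 2 (swap ring<->camera: now ring:Carol, camera:Nina). State: camera:Nina, bag:Peggy, ring:Carol, mirror:Peggy
Event 3 (swap camera<->bag: now camera:Peggy, bag:Nina). State: camera:Peggy, bag:Nina, ring:Carol, mirror:Peggy
Event 4 (give mirror: Peggy -> Carol). State: camera:Peggy, bag:Nina, ring:Carol, mirror:Carol
Event 5 (give camera: Peggy -> Carol). State: camera:Carol, bag:Nina, ring:Carol, mirror:Carol
Event 6 (give bag: Nina -> Carol). State: camera:Carol, bag:Carol, ring:Carol, mirror:Carol
Event 7 (give mirror: Carol -> Peggy). State: camera:Carol, bag:Carol, ring:Carol, mirror:Peggy
Event 8 (swap bag<->mirror: now bag:Peggy, mirror:Carol). State: camera:Carol, bag:Peggy, ring:Carol, mirror:Carol
Event 9 (swap camera<->bag: now camera:Peggy, bag:Carol). State: camera:Peggy, bag:Carol, ring:Carol, mirror:Carol
Event 10 (give ring: Carol -> Nina). State: camera:Peggy, bag:Carol, ring:Nina, mirror:Carol
Event 11 (give ring: Nina -> Judy). State: camera:Peggy, bag:Carol, ring:Judy, mirror:Carol
Event 12 (give bag: Carol -> Peggy). State: camera:Peggy, bag:Peggy, ring:Judy, mirror:Carol

Final state: camera:Peggy, bag:Peggy, ring:Judy, mirror:Carol
Peggy holds: bag, camera.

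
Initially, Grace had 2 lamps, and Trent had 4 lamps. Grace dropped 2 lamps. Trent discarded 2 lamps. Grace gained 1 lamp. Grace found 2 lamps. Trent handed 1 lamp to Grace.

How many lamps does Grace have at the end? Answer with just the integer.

Answer: 4

Derivation:
Tracking counts step by step:
Start: Grace=2, Trent=4
Event 1 (Grace -2): Grace: 2 -> 0. State: Grace=0, Trent=4
Event 2 (Trent -2): Trent: 4 -> 2. State: Grace=0, Trent=2
Event 3 (Grace +1): Grace: 0 -> 1. State: Grace=1, Trent=2
Event 4 (Grace +2): Grace: 1 -> 3. State: Grace=3, Trent=2
Event 5 (Trent -> Grace, 1): Trent: 2 -> 1, Grace: 3 -> 4. State: Grace=4, Trent=1

Grace's final count: 4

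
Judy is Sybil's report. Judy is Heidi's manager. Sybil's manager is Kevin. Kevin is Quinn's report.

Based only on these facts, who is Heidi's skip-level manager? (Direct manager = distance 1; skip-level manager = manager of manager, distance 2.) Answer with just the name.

Answer: Sybil

Derivation:
Reconstructing the manager chain from the given facts:
  Quinn -> Kevin -> Sybil -> Judy -> Heidi
(each arrow means 'manager of the next')
Positions in the chain (0 = top):
  position of Quinn: 0
  position of Kevin: 1
  position of Sybil: 2
  position of Judy: 3
  position of Heidi: 4

Heidi is at position 4; the skip-level manager is 2 steps up the chain, i.e. position 2: Sybil.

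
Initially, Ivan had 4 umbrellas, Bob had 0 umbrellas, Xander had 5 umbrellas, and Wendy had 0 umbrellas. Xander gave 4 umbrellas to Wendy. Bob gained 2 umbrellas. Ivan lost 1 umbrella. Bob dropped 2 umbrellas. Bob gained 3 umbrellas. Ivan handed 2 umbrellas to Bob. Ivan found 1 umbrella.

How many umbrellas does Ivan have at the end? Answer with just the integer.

Tracking counts step by step:
Start: Ivan=4, Bob=0, Xander=5, Wendy=0
Event 1 (Xander -> Wendy, 4): Xander: 5 -> 1, Wendy: 0 -> 4. State: Ivan=4, Bob=0, Xander=1, Wendy=4
Event 2 (Bob +2): Bob: 0 -> 2. State: Ivan=4, Bob=2, Xander=1, Wendy=4
Event 3 (Ivan -1): Ivan: 4 -> 3. State: Ivan=3, Bob=2, Xander=1, Wendy=4
Event 4 (Bob -2): Bob: 2 -> 0. State: Ivan=3, Bob=0, Xander=1, Wendy=4
Event 5 (Bob +3): Bob: 0 -> 3. State: Ivan=3, Bob=3, Xander=1, Wendy=4
Event 6 (Ivan -> Bob, 2): Ivan: 3 -> 1, Bob: 3 -> 5. State: Ivan=1, Bob=5, Xander=1, Wendy=4
Event 7 (Ivan +1): Ivan: 1 -> 2. State: Ivan=2, Bob=5, Xander=1, Wendy=4

Ivan's final count: 2

Answer: 2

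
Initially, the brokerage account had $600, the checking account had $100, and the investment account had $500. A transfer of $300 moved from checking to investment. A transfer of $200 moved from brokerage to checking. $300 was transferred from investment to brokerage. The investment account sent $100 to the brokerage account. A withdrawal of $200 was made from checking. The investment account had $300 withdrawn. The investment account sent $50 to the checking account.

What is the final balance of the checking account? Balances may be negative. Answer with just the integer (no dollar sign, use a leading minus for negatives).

Tracking account balances step by step:
Start: brokerage=600, checking=100, investment=500
Event 1 (transfer 300 checking -> investment): checking: 100 - 300 = -200, investment: 500 + 300 = 800. Balances: brokerage=600, checking=-200, investment=800
Event 2 (transfer 200 brokerage -> checking): brokerage: 600 - 200 = 400, checking: -200 + 200 = 0. Balances: brokerage=400, checking=0, investment=800
Event 3 (transfer 300 investment -> brokerage): investment: 800 - 300 = 500, brokerage: 400 + 300 = 700. Balances: brokerage=700, checking=0, investment=500
Event 4 (transfer 100 investment -> brokerage): investment: 500 - 100 = 400, brokerage: 700 + 100 = 800. Balances: brokerage=800, checking=0, investment=400
Event 5 (withdraw 200 from checking): checking: 0 - 200 = -200. Balances: brokerage=800, checking=-200, investment=400
Event 6 (withdraw 300 from investment): investment: 400 - 300 = 100. Balances: brokerage=800, checking=-200, investment=100
Event 7 (transfer 50 investment -> checking): investment: 100 - 50 = 50, checking: -200 + 50 = -150. Balances: brokerage=800, checking=-150, investment=50

Final balance of checking: -150

Answer: -150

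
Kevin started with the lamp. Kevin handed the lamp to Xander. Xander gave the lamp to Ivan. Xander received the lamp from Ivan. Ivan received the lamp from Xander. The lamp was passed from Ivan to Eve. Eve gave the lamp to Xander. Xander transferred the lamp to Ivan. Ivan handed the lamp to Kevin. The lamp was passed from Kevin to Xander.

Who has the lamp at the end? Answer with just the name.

Tracking the lamp through each event:
Start: Kevin has the lamp.
After event 1: Xander has the lamp.
After event 2: Ivan has the lamp.
After event 3: Xander has the lamp.
After event 4: Ivan has the lamp.
After event 5: Eve has the lamp.
After event 6: Xander has the lamp.
After event 7: Ivan has the lamp.
After event 8: Kevin has the lamp.
After event 9: Xander has the lamp.

Answer: Xander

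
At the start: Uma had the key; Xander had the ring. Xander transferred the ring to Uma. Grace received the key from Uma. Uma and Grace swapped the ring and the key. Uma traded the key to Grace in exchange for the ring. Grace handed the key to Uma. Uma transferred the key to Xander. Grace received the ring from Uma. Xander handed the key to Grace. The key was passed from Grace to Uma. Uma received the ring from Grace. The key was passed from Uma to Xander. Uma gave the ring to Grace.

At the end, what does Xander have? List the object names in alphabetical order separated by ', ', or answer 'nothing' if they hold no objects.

Tracking all object holders:
Start: key:Uma, ring:Xander
Event 1 (give ring: Xander -> Uma). State: key:Uma, ring:Uma
Event 2 (give key: Uma -> Grace). State: key:Grace, ring:Uma
Event 3 (swap ring<->key: now ring:Grace, key:Uma). State: key:Uma, ring:Grace
Event 4 (swap key<->ring: now key:Grace, ring:Uma). State: key:Grace, ring:Uma
Event 5 (give key: Grace -> Uma). State: key:Uma, ring:Uma
Event 6 (give key: Uma -> Xander). State: key:Xander, ring:Uma
Event 7 (give ring: Uma -> Grace). State: key:Xander, ring:Grace
Event 8 (give key: Xander -> Grace). State: key:Grace, ring:Grace
Event 9 (give key: Grace -> Uma). State: key:Uma, ring:Grace
Event 10 (give ring: Grace -> Uma). State: key:Uma, ring:Uma
Event 11 (give key: Uma -> Xander). State: key:Xander, ring:Uma
Event 12 (give ring: Uma -> Grace). State: key:Xander, ring:Grace

Final state: key:Xander, ring:Grace
Xander holds: key.

Answer: key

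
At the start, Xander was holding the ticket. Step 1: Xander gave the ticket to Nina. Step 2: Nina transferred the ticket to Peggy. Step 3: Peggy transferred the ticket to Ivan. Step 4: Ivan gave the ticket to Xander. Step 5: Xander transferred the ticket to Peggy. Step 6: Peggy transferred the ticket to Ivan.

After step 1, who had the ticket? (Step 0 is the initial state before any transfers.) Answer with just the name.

Answer: Nina

Derivation:
Tracking the ticket holder through step 1:
After step 0 (start): Xander
After step 1: Nina

At step 1, the holder is Nina.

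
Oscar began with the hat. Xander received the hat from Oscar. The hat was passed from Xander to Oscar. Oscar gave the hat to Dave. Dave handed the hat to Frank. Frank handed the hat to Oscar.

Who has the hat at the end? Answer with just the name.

Answer: Oscar

Derivation:
Tracking the hat through each event:
Start: Oscar has the hat.
After event 1: Xander has the hat.
After event 2: Oscar has the hat.
After event 3: Dave has the hat.
After event 4: Frank has the hat.
After event 5: Oscar has the hat.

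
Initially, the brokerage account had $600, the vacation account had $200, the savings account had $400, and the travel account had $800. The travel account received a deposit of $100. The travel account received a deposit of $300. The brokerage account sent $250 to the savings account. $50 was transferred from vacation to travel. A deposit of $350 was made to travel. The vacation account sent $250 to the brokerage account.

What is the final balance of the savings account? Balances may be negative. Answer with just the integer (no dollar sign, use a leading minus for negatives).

Tracking account balances step by step:
Start: brokerage=600, vacation=200, savings=400, travel=800
Event 1 (deposit 100 to travel): travel: 800 + 100 = 900. Balances: brokerage=600, vacation=200, savings=400, travel=900
Event 2 (deposit 300 to travel): travel: 900 + 300 = 1200. Balances: brokerage=600, vacation=200, savings=400, travel=1200
Event 3 (transfer 250 brokerage -> savings): brokerage: 600 - 250 = 350, savings: 400 + 250 = 650. Balances: brokerage=350, vacation=200, savings=650, travel=1200
Event 4 (transfer 50 vacation -> travel): vacation: 200 - 50 = 150, travel: 1200 + 50 = 1250. Balances: brokerage=350, vacation=150, savings=650, travel=1250
Event 5 (deposit 350 to travel): travel: 1250 + 350 = 1600. Balances: brokerage=350, vacation=150, savings=650, travel=1600
Event 6 (transfer 250 vacation -> brokerage): vacation: 150 - 250 = -100, brokerage: 350 + 250 = 600. Balances: brokerage=600, vacation=-100, savings=650, travel=1600

Final balance of savings: 650

Answer: 650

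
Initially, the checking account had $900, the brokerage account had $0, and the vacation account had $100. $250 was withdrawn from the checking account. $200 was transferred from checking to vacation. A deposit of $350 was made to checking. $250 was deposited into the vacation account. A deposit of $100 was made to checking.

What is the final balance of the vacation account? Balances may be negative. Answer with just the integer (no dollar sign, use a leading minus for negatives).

Answer: 550

Derivation:
Tracking account balances step by step:
Start: checking=900, brokerage=0, vacation=100
Event 1 (withdraw 250 from checking): checking: 900 - 250 = 650. Balances: checking=650, brokerage=0, vacation=100
Event 2 (transfer 200 checking -> vacation): checking: 650 - 200 = 450, vacation: 100 + 200 = 300. Balances: checking=450, brokerage=0, vacation=300
Event 3 (deposit 350 to checking): checking: 450 + 350 = 800. Balances: checking=800, brokerage=0, vacation=300
Event 4 (deposit 250 to vacation): vacation: 300 + 250 = 550. Balances: checking=800, brokerage=0, vacation=550
Event 5 (deposit 100 to checking): checking: 800 + 100 = 900. Balances: checking=900, brokerage=0, vacation=550

Final balance of vacation: 550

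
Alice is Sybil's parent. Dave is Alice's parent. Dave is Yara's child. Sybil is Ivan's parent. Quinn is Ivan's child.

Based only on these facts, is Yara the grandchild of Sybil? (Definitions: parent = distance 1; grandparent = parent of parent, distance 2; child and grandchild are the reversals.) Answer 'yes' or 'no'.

Reconstructing the parent chain from the given facts:
  Yara -> Dave -> Alice -> Sybil -> Ivan -> Quinn
(each arrow means 'parent of the next')
Positions in the chain (0 = top):
  position of Yara: 0
  position of Dave: 1
  position of Alice: 2
  position of Sybil: 3
  position of Ivan: 4
  position of Quinn: 5

Yara is at position 0, Sybil is at position 3; signed distance (j - i) = 3.
'grandchild' requires j - i = -2. Actual distance is 3, so the relation does NOT hold.

Answer: no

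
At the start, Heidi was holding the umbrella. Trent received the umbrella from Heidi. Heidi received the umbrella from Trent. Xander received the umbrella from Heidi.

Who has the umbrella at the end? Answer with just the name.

Tracking the umbrella through each event:
Start: Heidi has the umbrella.
After event 1: Trent has the umbrella.
After event 2: Heidi has the umbrella.
After event 3: Xander has the umbrella.

Answer: Xander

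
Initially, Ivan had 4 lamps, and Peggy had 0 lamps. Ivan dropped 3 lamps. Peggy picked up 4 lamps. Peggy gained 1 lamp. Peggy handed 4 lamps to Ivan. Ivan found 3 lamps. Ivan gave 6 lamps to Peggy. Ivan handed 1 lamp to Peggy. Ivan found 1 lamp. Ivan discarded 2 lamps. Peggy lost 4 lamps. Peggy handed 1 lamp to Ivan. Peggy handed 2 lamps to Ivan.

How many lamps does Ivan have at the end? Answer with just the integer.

Answer: 3

Derivation:
Tracking counts step by step:
Start: Ivan=4, Peggy=0
Event 1 (Ivan -3): Ivan: 4 -> 1. State: Ivan=1, Peggy=0
Event 2 (Peggy +4): Peggy: 0 -> 4. State: Ivan=1, Peggy=4
Event 3 (Peggy +1): Peggy: 4 -> 5. State: Ivan=1, Peggy=5
Event 4 (Peggy -> Ivan, 4): Peggy: 5 -> 1, Ivan: 1 -> 5. State: Ivan=5, Peggy=1
Event 5 (Ivan +3): Ivan: 5 -> 8. State: Ivan=8, Peggy=1
Event 6 (Ivan -> Peggy, 6): Ivan: 8 -> 2, Peggy: 1 -> 7. State: Ivan=2, Peggy=7
Event 7 (Ivan -> Peggy, 1): Ivan: 2 -> 1, Peggy: 7 -> 8. State: Ivan=1, Peggy=8
Event 8 (Ivan +1): Ivan: 1 -> 2. State: Ivan=2, Peggy=8
Event 9 (Ivan -2): Ivan: 2 -> 0. State: Ivan=0, Peggy=8
Event 10 (Peggy -4): Peggy: 8 -> 4. State: Ivan=0, Peggy=4
Event 11 (Peggy -> Ivan, 1): Peggy: 4 -> 3, Ivan: 0 -> 1. State: Ivan=1, Peggy=3
Event 12 (Peggy -> Ivan, 2): Peggy: 3 -> 1, Ivan: 1 -> 3. State: Ivan=3, Peggy=1

Ivan's final count: 3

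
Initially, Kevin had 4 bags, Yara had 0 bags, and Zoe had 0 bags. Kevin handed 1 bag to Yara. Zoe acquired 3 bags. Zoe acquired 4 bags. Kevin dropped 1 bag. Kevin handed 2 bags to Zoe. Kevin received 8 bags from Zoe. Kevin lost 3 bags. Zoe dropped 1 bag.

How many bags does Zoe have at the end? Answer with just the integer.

Tracking counts step by step:
Start: Kevin=4, Yara=0, Zoe=0
Event 1 (Kevin -> Yara, 1): Kevin: 4 -> 3, Yara: 0 -> 1. State: Kevin=3, Yara=1, Zoe=0
Event 2 (Zoe +3): Zoe: 0 -> 3. State: Kevin=3, Yara=1, Zoe=3
Event 3 (Zoe +4): Zoe: 3 -> 7. State: Kevin=3, Yara=1, Zoe=7
Event 4 (Kevin -1): Kevin: 3 -> 2. State: Kevin=2, Yara=1, Zoe=7
Event 5 (Kevin -> Zoe, 2): Kevin: 2 -> 0, Zoe: 7 -> 9. State: Kevin=0, Yara=1, Zoe=9
Event 6 (Zoe -> Kevin, 8): Zoe: 9 -> 1, Kevin: 0 -> 8. State: Kevin=8, Yara=1, Zoe=1
Event 7 (Kevin -3): Kevin: 8 -> 5. State: Kevin=5, Yara=1, Zoe=1
Event 8 (Zoe -1): Zoe: 1 -> 0. State: Kevin=5, Yara=1, Zoe=0

Zoe's final count: 0

Answer: 0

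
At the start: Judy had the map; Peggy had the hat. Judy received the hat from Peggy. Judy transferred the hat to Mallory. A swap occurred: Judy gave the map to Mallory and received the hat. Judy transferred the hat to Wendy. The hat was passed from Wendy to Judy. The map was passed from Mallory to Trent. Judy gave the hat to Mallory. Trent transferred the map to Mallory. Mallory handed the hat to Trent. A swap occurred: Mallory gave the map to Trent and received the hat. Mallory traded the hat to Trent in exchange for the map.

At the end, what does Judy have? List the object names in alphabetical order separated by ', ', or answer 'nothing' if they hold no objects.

Tracking all object holders:
Start: map:Judy, hat:Peggy
Event 1 (give hat: Peggy -> Judy). State: map:Judy, hat:Judy
Event 2 (give hat: Judy -> Mallory). State: map:Judy, hat:Mallory
Event 3 (swap map<->hat: now map:Mallory, hat:Judy). State: map:Mallory, hat:Judy
Event 4 (give hat: Judy -> Wendy). State: map:Mallory, hat:Wendy
Event 5 (give hat: Wendy -> Judy). State: map:Mallory, hat:Judy
Event 6 (give map: Mallory -> Trent). State: map:Trent, hat:Judy
Event 7 (give hat: Judy -> Mallory). State: map:Trent, hat:Mallory
Event 8 (give map: Trent -> Mallory). State: map:Mallory, hat:Mallory
Event 9 (give hat: Mallory -> Trent). State: map:Mallory, hat:Trent
Event 10 (swap map<->hat: now map:Trent, hat:Mallory). State: map:Trent, hat:Mallory
Event 11 (swap hat<->map: now hat:Trent, map:Mallory). State: map:Mallory, hat:Trent

Final state: map:Mallory, hat:Trent
Judy holds: (nothing).

Answer: nothing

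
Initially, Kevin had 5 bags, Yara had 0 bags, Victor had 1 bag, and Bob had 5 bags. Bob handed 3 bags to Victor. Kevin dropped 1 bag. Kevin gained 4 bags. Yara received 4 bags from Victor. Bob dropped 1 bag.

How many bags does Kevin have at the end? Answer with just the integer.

Answer: 8

Derivation:
Tracking counts step by step:
Start: Kevin=5, Yara=0, Victor=1, Bob=5
Event 1 (Bob -> Victor, 3): Bob: 5 -> 2, Victor: 1 -> 4. State: Kevin=5, Yara=0, Victor=4, Bob=2
Event 2 (Kevin -1): Kevin: 5 -> 4. State: Kevin=4, Yara=0, Victor=4, Bob=2
Event 3 (Kevin +4): Kevin: 4 -> 8. State: Kevin=8, Yara=0, Victor=4, Bob=2
Event 4 (Victor -> Yara, 4): Victor: 4 -> 0, Yara: 0 -> 4. State: Kevin=8, Yara=4, Victor=0, Bob=2
Event 5 (Bob -1): Bob: 2 -> 1. State: Kevin=8, Yara=4, Victor=0, Bob=1

Kevin's final count: 8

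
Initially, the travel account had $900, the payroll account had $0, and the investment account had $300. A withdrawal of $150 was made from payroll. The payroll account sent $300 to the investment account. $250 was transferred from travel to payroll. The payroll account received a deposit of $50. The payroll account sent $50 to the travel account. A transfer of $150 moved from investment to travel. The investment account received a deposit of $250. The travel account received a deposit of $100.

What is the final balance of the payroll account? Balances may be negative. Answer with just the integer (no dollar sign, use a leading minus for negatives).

Tracking account balances step by step:
Start: travel=900, payroll=0, investment=300
Event 1 (withdraw 150 from payroll): payroll: 0 - 150 = -150. Balances: travel=900, payroll=-150, investment=300
Event 2 (transfer 300 payroll -> investment): payroll: -150 - 300 = -450, investment: 300 + 300 = 600. Balances: travel=900, payroll=-450, investment=600
Event 3 (transfer 250 travel -> payroll): travel: 900 - 250 = 650, payroll: -450 + 250 = -200. Balances: travel=650, payroll=-200, investment=600
Event 4 (deposit 50 to payroll): payroll: -200 + 50 = -150. Balances: travel=650, payroll=-150, investment=600
Event 5 (transfer 50 payroll -> travel): payroll: -150 - 50 = -200, travel: 650 + 50 = 700. Balances: travel=700, payroll=-200, investment=600
Event 6 (transfer 150 investment -> travel): investment: 600 - 150 = 450, travel: 700 + 150 = 850. Balances: travel=850, payroll=-200, investment=450
Event 7 (deposit 250 to investment): investment: 450 + 250 = 700. Balances: travel=850, payroll=-200, investment=700
Event 8 (deposit 100 to travel): travel: 850 + 100 = 950. Balances: travel=950, payroll=-200, investment=700

Final balance of payroll: -200

Answer: -200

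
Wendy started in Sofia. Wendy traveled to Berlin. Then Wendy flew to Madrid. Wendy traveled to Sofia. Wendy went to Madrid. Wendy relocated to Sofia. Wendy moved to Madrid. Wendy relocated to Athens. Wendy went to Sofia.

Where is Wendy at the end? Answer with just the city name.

Answer: Sofia

Derivation:
Tracking Wendy's location:
Start: Wendy is in Sofia.
After move 1: Sofia -> Berlin. Wendy is in Berlin.
After move 2: Berlin -> Madrid. Wendy is in Madrid.
After move 3: Madrid -> Sofia. Wendy is in Sofia.
After move 4: Sofia -> Madrid. Wendy is in Madrid.
After move 5: Madrid -> Sofia. Wendy is in Sofia.
After move 6: Sofia -> Madrid. Wendy is in Madrid.
After move 7: Madrid -> Athens. Wendy is in Athens.
After move 8: Athens -> Sofia. Wendy is in Sofia.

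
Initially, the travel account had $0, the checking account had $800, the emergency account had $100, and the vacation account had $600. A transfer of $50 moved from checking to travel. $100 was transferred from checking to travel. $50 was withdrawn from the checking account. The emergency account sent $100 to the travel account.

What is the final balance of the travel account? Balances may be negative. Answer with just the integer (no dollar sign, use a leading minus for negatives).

Tracking account balances step by step:
Start: travel=0, checking=800, emergency=100, vacation=600
Event 1 (transfer 50 checking -> travel): checking: 800 - 50 = 750, travel: 0 + 50 = 50. Balances: travel=50, checking=750, emergency=100, vacation=600
Event 2 (transfer 100 checking -> travel): checking: 750 - 100 = 650, travel: 50 + 100 = 150. Balances: travel=150, checking=650, emergency=100, vacation=600
Event 3 (withdraw 50 from checking): checking: 650 - 50 = 600. Balances: travel=150, checking=600, emergency=100, vacation=600
Event 4 (transfer 100 emergency -> travel): emergency: 100 - 100 = 0, travel: 150 + 100 = 250. Balances: travel=250, checking=600, emergency=0, vacation=600

Final balance of travel: 250

Answer: 250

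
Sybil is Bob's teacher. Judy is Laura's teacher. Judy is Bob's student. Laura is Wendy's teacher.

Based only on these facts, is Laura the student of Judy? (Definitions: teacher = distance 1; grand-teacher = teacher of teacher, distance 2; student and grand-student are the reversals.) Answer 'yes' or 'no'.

Reconstructing the teacher chain from the given facts:
  Sybil -> Bob -> Judy -> Laura -> Wendy
(each arrow means 'teacher of the next')
Positions in the chain (0 = top):
  position of Sybil: 0
  position of Bob: 1
  position of Judy: 2
  position of Laura: 3
  position of Wendy: 4

Laura is at position 3, Judy is at position 2; signed distance (j - i) = -1.
'student' requires j - i = -1. Actual distance is -1, so the relation HOLDS.

Answer: yes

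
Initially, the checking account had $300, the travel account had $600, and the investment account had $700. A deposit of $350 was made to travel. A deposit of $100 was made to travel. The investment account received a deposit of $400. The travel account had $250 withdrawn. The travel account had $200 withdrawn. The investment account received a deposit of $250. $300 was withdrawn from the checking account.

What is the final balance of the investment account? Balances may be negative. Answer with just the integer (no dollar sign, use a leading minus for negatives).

Tracking account balances step by step:
Start: checking=300, travel=600, investment=700
Event 1 (deposit 350 to travel): travel: 600 + 350 = 950. Balances: checking=300, travel=950, investment=700
Event 2 (deposit 100 to travel): travel: 950 + 100 = 1050. Balances: checking=300, travel=1050, investment=700
Event 3 (deposit 400 to investment): investment: 700 + 400 = 1100. Balances: checking=300, travel=1050, investment=1100
Event 4 (withdraw 250 from travel): travel: 1050 - 250 = 800. Balances: checking=300, travel=800, investment=1100
Event 5 (withdraw 200 from travel): travel: 800 - 200 = 600. Balances: checking=300, travel=600, investment=1100
Event 6 (deposit 250 to investment): investment: 1100 + 250 = 1350. Balances: checking=300, travel=600, investment=1350
Event 7 (withdraw 300 from checking): checking: 300 - 300 = 0. Balances: checking=0, travel=600, investment=1350

Final balance of investment: 1350

Answer: 1350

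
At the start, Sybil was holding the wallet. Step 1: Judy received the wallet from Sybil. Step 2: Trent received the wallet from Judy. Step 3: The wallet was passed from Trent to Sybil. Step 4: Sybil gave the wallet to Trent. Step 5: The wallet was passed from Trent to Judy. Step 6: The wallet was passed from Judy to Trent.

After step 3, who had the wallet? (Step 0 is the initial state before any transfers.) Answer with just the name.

Tracking the wallet holder through step 3:
After step 0 (start): Sybil
After step 1: Judy
After step 2: Trent
After step 3: Sybil

At step 3, the holder is Sybil.

Answer: Sybil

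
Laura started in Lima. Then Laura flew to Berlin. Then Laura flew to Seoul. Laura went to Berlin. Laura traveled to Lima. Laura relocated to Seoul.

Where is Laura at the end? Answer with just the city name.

Tracking Laura's location:
Start: Laura is in Lima.
After move 1: Lima -> Berlin. Laura is in Berlin.
After move 2: Berlin -> Seoul. Laura is in Seoul.
After move 3: Seoul -> Berlin. Laura is in Berlin.
After move 4: Berlin -> Lima. Laura is in Lima.
After move 5: Lima -> Seoul. Laura is in Seoul.

Answer: Seoul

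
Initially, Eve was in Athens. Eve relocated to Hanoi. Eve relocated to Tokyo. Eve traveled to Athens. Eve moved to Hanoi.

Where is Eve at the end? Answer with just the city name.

Tracking Eve's location:
Start: Eve is in Athens.
After move 1: Athens -> Hanoi. Eve is in Hanoi.
After move 2: Hanoi -> Tokyo. Eve is in Tokyo.
After move 3: Tokyo -> Athens. Eve is in Athens.
After move 4: Athens -> Hanoi. Eve is in Hanoi.

Answer: Hanoi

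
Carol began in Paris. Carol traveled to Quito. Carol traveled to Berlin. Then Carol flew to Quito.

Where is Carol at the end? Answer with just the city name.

Tracking Carol's location:
Start: Carol is in Paris.
After move 1: Paris -> Quito. Carol is in Quito.
After move 2: Quito -> Berlin. Carol is in Berlin.
After move 3: Berlin -> Quito. Carol is in Quito.

Answer: Quito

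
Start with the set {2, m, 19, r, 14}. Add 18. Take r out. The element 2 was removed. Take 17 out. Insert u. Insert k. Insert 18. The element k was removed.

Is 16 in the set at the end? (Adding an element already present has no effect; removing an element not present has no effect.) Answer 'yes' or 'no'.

Tracking the set through each operation:
Start: {14, 19, 2, m, r}
Event 1 (add 18): added. Set: {14, 18, 19, 2, m, r}
Event 2 (remove r): removed. Set: {14, 18, 19, 2, m}
Event 3 (remove 2): removed. Set: {14, 18, 19, m}
Event 4 (remove 17): not present, no change. Set: {14, 18, 19, m}
Event 5 (add u): added. Set: {14, 18, 19, m, u}
Event 6 (add k): added. Set: {14, 18, 19, k, m, u}
Event 7 (add 18): already present, no change. Set: {14, 18, 19, k, m, u}
Event 8 (remove k): removed. Set: {14, 18, 19, m, u}

Final set: {14, 18, 19, m, u} (size 5)
16 is NOT in the final set.

Answer: no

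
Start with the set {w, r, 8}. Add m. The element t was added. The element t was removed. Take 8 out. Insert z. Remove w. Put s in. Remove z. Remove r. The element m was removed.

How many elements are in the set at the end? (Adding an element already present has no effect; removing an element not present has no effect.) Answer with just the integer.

Answer: 1

Derivation:
Tracking the set through each operation:
Start: {8, r, w}
Event 1 (add m): added. Set: {8, m, r, w}
Event 2 (add t): added. Set: {8, m, r, t, w}
Event 3 (remove t): removed. Set: {8, m, r, w}
Event 4 (remove 8): removed. Set: {m, r, w}
Event 5 (add z): added. Set: {m, r, w, z}
Event 6 (remove w): removed. Set: {m, r, z}
Event 7 (add s): added. Set: {m, r, s, z}
Event 8 (remove z): removed. Set: {m, r, s}
Event 9 (remove r): removed. Set: {m, s}
Event 10 (remove m): removed. Set: {s}

Final set: {s} (size 1)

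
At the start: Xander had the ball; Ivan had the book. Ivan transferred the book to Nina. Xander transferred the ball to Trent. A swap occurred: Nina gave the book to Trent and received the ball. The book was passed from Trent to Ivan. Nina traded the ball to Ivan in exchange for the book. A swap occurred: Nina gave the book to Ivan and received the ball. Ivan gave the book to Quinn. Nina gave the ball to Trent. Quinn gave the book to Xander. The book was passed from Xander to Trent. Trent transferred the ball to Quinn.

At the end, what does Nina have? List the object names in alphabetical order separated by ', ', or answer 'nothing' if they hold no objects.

Tracking all object holders:
Start: ball:Xander, book:Ivan
Event 1 (give book: Ivan -> Nina). State: ball:Xander, book:Nina
Event 2 (give ball: Xander -> Trent). State: ball:Trent, book:Nina
Event 3 (swap book<->ball: now book:Trent, ball:Nina). State: ball:Nina, book:Trent
Event 4 (give book: Trent -> Ivan). State: ball:Nina, book:Ivan
Event 5 (swap ball<->book: now ball:Ivan, book:Nina). State: ball:Ivan, book:Nina
Event 6 (swap book<->ball: now book:Ivan, ball:Nina). State: ball:Nina, book:Ivan
Event 7 (give book: Ivan -> Quinn). State: ball:Nina, book:Quinn
Event 8 (give ball: Nina -> Trent). State: ball:Trent, book:Quinn
Event 9 (give book: Quinn -> Xander). State: ball:Trent, book:Xander
Event 10 (give book: Xander -> Trent). State: ball:Trent, book:Trent
Event 11 (give ball: Trent -> Quinn). State: ball:Quinn, book:Trent

Final state: ball:Quinn, book:Trent
Nina holds: (nothing).

Answer: nothing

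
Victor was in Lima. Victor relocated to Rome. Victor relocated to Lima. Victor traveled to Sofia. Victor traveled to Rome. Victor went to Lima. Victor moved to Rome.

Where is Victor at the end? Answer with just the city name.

Tracking Victor's location:
Start: Victor is in Lima.
After move 1: Lima -> Rome. Victor is in Rome.
After move 2: Rome -> Lima. Victor is in Lima.
After move 3: Lima -> Sofia. Victor is in Sofia.
After move 4: Sofia -> Rome. Victor is in Rome.
After move 5: Rome -> Lima. Victor is in Lima.
After move 6: Lima -> Rome. Victor is in Rome.

Answer: Rome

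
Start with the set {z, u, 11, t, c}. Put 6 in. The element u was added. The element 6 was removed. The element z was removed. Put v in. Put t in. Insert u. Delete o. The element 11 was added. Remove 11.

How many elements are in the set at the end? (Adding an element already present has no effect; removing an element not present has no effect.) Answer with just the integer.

Answer: 4

Derivation:
Tracking the set through each operation:
Start: {11, c, t, u, z}
Event 1 (add 6): added. Set: {11, 6, c, t, u, z}
Event 2 (add u): already present, no change. Set: {11, 6, c, t, u, z}
Event 3 (remove 6): removed. Set: {11, c, t, u, z}
Event 4 (remove z): removed. Set: {11, c, t, u}
Event 5 (add v): added. Set: {11, c, t, u, v}
Event 6 (add t): already present, no change. Set: {11, c, t, u, v}
Event 7 (add u): already present, no change. Set: {11, c, t, u, v}
Event 8 (remove o): not present, no change. Set: {11, c, t, u, v}
Event 9 (add 11): already present, no change. Set: {11, c, t, u, v}
Event 10 (remove 11): removed. Set: {c, t, u, v}

Final set: {c, t, u, v} (size 4)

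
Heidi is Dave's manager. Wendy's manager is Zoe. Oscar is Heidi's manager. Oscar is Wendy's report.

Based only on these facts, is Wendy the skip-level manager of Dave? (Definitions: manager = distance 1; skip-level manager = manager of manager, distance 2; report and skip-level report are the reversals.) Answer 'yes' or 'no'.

Reconstructing the manager chain from the given facts:
  Zoe -> Wendy -> Oscar -> Heidi -> Dave
(each arrow means 'manager of the next')
Positions in the chain (0 = top):
  position of Zoe: 0
  position of Wendy: 1
  position of Oscar: 2
  position of Heidi: 3
  position of Dave: 4

Wendy is at position 1, Dave is at position 4; signed distance (j - i) = 3.
'skip-level manager' requires j - i = 2. Actual distance is 3, so the relation does NOT hold.

Answer: no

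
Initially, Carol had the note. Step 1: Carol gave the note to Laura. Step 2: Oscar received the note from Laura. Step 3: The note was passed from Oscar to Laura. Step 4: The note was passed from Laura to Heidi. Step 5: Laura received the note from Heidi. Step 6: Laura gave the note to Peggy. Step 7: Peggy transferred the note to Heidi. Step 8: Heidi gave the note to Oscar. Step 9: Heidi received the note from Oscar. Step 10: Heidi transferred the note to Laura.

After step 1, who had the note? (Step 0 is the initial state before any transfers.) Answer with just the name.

Answer: Laura

Derivation:
Tracking the note holder through step 1:
After step 0 (start): Carol
After step 1: Laura

At step 1, the holder is Laura.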